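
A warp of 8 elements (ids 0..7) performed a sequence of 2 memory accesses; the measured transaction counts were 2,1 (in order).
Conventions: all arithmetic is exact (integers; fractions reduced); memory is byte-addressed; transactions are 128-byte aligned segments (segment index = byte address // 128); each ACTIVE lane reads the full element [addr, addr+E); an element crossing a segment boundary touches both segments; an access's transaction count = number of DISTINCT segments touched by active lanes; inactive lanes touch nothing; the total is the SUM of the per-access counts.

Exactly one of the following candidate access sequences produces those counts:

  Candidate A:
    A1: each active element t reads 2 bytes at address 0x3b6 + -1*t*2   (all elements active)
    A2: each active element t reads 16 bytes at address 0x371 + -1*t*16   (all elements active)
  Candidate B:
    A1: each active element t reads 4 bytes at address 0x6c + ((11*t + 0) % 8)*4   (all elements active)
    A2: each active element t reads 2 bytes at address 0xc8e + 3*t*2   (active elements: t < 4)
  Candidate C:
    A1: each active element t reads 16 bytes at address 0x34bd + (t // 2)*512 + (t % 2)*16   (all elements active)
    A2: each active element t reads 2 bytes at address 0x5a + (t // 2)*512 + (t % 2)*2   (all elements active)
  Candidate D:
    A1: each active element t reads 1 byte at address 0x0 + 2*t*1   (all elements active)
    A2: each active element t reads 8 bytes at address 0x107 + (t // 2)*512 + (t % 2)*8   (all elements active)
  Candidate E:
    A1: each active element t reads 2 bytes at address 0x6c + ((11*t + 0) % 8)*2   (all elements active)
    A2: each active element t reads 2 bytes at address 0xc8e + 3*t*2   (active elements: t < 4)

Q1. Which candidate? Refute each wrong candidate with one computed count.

A: A1 gives 1 transaction, not 2
C: A1 gives 4 transactions, not 2
D: A1 gives 1 transaction, not 2
E: A1 gives 1 transaction, not 2
B: all counts match (2,1)

Answer: B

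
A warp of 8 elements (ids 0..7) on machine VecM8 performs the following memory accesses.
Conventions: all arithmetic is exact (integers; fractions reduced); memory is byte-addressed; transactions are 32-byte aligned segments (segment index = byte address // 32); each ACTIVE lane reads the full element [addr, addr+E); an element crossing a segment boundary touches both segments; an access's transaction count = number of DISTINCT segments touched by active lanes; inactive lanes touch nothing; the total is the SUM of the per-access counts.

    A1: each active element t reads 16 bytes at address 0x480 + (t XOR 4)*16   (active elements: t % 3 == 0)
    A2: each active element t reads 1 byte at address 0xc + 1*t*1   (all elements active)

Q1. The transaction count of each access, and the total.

A1: 3 transactions
A2: 1 transaction

Answer: 3,1; total 4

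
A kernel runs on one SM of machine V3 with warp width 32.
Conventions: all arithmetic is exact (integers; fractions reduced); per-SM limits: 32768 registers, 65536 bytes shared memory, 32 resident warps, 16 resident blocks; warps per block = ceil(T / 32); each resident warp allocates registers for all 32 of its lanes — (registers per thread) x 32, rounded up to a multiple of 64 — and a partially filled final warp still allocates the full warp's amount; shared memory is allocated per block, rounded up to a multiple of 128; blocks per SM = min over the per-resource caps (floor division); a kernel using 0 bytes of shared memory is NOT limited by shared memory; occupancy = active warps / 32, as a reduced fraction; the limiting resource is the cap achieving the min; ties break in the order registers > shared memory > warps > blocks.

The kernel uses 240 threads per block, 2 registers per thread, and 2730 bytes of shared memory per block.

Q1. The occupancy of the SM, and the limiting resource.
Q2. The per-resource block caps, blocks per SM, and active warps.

Answer: occupancy 1, limited by warps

registers: 64 blocks
shared memory: 23 blocks
warps: 4 blocks
blocks: 16 blocks

Answer: 4 blocks, 32 active warps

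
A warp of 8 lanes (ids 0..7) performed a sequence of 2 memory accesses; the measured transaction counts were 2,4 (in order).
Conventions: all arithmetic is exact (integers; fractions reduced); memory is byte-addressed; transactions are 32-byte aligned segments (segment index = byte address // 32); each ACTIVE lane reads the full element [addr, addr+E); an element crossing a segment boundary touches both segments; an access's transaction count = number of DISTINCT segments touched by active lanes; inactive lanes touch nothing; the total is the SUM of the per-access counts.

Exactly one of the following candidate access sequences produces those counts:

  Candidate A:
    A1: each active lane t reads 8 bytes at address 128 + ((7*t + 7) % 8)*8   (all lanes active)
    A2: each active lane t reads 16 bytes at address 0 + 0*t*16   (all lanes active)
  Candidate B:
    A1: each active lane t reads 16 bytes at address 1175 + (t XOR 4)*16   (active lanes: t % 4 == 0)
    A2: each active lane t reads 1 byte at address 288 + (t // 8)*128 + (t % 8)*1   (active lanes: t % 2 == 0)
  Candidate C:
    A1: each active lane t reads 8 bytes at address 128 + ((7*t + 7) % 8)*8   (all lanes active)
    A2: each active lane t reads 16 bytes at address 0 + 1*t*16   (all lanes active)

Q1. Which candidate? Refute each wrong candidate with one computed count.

A: A2 gives 1 transaction, not 4
B: A1 gives 4 transactions, not 2
C: all counts match (2,4)

Answer: C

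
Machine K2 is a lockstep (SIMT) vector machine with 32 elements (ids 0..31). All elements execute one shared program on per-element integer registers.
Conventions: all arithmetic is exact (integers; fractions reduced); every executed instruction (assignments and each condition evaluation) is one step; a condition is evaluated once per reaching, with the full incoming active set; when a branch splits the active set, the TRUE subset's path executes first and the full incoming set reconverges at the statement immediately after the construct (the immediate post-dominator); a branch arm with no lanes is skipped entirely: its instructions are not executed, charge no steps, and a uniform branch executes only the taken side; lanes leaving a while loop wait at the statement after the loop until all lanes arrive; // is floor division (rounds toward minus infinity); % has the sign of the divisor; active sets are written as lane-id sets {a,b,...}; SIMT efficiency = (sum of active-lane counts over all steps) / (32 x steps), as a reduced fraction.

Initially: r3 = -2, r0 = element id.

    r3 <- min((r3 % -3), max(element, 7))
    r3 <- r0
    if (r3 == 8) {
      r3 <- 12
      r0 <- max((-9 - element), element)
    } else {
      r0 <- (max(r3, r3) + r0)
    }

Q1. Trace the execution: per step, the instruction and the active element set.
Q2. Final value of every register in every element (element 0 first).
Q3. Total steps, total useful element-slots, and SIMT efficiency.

step 0: r3 <- min((r3 % -3), max(element, 7)) {0,1,2,3,4,5,6,7,8,9,10,11,12,13,14,15,16,17,18,19,20,21,22,23,24,25,26,27,28,29,30,31}
step 1: r3 <- r0                     {0,1,2,3,4,5,6,7,8,9,10,11,12,13,14,15,16,17,18,19,20,21,22,23,24,25,26,27,28,29,30,31}
step 2: eval (r3 == 8)               {0,1,2,3,4,5,6,7,8,9,10,11,12,13,14,15,16,17,18,19,20,21,22,23,24,25,26,27,28,29,30,31}
step 3: r3 <- 12                     {8}
step 4: r0 <- max((-9 - element), element) {8}
step 5: r0 <- (max(r3, r3) + r0)     {0,1,2,3,4,5,6,7,9,10,11,12,13,14,15,16,17,18,19,20,21,22,23,24,25,26,27,28,29,30,31}

Answer: 6 steps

r3: 0,1,2,3,4,5,6,7,12,9,10,11,12,13,14,15,16,17,18,19,20,21,22,23,24,25,26,27,28,29,30,31
r0: 0,2,4,6,8,10,12,14,8,18,20,22,24,26,28,30,32,34,36,38,40,42,44,46,48,50,52,54,56,58,60,62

steps = 6; useful = 129; efficiency = 129/192 = 43/64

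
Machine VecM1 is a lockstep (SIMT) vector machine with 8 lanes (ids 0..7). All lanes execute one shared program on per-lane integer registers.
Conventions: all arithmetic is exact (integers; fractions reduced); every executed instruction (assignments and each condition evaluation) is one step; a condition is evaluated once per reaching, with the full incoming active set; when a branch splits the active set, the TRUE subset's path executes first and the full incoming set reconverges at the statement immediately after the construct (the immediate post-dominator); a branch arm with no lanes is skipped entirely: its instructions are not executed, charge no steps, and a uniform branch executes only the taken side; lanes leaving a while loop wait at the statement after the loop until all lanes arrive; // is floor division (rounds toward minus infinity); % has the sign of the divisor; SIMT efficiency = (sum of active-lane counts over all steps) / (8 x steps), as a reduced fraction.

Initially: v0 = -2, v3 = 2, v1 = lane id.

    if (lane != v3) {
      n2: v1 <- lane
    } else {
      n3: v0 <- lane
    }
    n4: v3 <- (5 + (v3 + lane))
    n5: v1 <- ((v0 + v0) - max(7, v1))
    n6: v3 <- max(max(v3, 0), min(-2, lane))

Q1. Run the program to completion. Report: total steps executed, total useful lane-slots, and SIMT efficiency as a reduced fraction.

Answer: 6 steps, 40 useful, 5/6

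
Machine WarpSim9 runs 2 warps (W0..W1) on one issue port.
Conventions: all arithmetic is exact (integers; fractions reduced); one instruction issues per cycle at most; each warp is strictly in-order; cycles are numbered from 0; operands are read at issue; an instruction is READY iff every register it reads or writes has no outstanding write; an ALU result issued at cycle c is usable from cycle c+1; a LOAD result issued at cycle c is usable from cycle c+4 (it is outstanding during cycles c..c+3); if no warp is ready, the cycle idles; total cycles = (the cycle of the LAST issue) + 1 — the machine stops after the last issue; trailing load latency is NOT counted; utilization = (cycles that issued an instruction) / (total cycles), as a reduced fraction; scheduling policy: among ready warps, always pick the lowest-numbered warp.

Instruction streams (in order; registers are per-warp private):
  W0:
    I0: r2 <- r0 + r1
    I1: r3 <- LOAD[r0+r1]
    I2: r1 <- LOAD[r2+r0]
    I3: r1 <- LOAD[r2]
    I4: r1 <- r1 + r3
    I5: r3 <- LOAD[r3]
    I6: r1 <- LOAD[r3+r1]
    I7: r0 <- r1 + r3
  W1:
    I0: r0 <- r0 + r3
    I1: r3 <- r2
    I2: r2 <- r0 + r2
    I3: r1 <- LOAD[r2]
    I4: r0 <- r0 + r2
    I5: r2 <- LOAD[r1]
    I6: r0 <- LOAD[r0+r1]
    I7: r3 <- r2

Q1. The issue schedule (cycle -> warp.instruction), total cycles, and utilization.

cycle 0: W0.I0
cycle 1: W0.I1
cycle 2: W0.I2
cycle 3: W1.I0
cycle 4: W1.I1
cycle 5: W1.I2
cycle 6: W0.I3
cycle 7: W1.I3
cycle 8: W1.I4
cycle 9: idle
cycle 10: W0.I4
cycle 11: W0.I5
cycle 12: W1.I5
cycle 13: W1.I6
cycle 14: idle
cycle 15: W0.I6
cycle 16: W1.I7
cycle 17: idle
cycle 18: idle
cycle 19: W0.I7

Answer: 20 cycles, utilization 4/5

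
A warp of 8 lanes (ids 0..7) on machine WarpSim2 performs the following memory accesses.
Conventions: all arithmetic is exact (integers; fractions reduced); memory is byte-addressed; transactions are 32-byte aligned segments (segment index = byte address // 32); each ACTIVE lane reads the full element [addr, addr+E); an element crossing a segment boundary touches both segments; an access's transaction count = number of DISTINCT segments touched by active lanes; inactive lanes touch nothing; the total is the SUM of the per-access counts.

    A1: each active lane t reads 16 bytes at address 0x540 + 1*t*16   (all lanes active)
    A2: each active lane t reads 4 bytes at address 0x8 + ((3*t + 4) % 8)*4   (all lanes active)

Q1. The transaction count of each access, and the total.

A1: 4 transactions
A2: 2 transactions

Answer: 4,2; total 6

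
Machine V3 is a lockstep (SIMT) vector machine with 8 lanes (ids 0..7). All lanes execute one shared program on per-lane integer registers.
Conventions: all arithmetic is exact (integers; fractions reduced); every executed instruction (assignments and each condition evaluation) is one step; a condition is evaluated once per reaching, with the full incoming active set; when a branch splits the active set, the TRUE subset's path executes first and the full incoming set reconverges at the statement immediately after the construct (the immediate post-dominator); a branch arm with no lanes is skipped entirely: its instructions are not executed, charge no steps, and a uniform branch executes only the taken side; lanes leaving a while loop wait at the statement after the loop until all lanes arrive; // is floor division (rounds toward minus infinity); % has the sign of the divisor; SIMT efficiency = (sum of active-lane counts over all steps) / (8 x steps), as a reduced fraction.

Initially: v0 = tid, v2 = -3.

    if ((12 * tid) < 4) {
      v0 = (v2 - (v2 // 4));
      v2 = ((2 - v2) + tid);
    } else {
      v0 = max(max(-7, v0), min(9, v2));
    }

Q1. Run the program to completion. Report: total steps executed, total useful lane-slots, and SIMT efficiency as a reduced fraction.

Answer: 4 steps, 17 useful, 17/32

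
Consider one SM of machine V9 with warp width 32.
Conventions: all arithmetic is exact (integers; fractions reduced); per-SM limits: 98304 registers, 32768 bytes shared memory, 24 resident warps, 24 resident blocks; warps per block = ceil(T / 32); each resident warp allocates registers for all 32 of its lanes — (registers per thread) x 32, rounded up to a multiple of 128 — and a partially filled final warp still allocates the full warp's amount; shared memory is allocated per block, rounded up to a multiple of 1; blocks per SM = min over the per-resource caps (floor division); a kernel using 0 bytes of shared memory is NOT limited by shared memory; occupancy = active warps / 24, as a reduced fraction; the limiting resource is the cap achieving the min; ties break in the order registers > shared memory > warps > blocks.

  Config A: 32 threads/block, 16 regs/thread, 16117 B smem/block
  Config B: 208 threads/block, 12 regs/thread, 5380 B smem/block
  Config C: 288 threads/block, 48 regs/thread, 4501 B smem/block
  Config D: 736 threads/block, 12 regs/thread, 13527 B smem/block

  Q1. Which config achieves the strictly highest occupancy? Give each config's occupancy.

occupancies: A 1/12, B 7/8, C 3/4, D 23/24

Answer: D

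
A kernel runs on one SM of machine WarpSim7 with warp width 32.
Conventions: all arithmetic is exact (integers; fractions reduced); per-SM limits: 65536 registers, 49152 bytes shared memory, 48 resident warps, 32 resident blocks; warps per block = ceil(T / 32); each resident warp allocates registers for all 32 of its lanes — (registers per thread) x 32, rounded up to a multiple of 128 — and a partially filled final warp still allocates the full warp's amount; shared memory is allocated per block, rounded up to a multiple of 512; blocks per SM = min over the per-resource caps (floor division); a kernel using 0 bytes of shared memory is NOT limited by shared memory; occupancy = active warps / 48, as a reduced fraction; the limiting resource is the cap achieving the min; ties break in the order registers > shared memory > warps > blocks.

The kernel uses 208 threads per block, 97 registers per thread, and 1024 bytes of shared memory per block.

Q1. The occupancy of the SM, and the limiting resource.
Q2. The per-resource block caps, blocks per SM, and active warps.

Answer: occupancy 7/24, limited by registers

registers: 2 blocks
shared memory: 48 blocks
warps: 6 blocks
blocks: 32 blocks

Answer: 2 blocks, 14 active warps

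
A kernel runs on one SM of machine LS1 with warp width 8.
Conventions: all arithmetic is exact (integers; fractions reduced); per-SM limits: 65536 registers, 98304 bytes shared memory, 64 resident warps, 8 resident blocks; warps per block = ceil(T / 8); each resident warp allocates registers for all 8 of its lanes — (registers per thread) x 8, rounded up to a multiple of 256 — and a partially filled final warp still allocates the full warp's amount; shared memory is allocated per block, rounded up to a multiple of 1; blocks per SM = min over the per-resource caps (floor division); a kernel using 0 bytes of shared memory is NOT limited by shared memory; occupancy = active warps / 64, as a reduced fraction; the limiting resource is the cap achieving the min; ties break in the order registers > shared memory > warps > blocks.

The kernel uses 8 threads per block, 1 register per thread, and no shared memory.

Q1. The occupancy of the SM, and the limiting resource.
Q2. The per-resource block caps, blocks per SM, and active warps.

Answer: occupancy 1/8, limited by blocks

registers: 256 blocks
shared memory: no limit (kernel uses none)
warps: 64 blocks
blocks: 8 blocks

Answer: 8 blocks, 8 active warps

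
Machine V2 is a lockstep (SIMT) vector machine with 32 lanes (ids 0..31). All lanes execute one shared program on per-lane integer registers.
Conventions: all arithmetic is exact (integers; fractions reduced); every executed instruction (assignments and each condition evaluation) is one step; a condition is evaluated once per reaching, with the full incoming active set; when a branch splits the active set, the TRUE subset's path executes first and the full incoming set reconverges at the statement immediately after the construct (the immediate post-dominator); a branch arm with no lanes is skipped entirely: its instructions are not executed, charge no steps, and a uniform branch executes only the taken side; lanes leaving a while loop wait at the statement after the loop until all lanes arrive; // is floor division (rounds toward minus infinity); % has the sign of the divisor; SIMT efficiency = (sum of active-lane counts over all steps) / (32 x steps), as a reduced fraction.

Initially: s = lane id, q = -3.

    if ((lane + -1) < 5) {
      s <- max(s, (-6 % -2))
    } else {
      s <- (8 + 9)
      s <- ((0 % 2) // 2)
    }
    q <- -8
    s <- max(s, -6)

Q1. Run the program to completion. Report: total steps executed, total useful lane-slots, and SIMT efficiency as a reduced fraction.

Answer: 6 steps, 154 useful, 77/96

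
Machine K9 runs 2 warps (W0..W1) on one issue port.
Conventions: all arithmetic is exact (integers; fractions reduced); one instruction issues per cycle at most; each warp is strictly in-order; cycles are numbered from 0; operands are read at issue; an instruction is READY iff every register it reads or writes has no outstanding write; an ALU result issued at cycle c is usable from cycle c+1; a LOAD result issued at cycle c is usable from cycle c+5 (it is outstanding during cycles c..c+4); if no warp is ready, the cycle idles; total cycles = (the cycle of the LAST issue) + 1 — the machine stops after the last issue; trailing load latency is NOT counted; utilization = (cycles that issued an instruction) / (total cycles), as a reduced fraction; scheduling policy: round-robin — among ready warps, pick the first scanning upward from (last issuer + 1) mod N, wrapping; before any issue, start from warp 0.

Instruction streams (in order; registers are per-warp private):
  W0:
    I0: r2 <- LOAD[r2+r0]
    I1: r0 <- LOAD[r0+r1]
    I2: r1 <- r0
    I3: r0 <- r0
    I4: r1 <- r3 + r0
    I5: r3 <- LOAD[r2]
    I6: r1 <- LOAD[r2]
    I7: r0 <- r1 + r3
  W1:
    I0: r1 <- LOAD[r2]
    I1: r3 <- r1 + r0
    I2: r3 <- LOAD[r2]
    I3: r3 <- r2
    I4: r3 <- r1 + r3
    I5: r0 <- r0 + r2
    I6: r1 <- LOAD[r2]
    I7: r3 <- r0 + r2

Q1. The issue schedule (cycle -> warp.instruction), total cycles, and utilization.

cycle 0: W0.I0
cycle 1: W1.I0
cycle 2: W0.I1
cycle 3: idle
cycle 4: idle
cycle 5: idle
cycle 6: W1.I1
cycle 7: W0.I2
cycle 8: W1.I2
cycle 9: W0.I3
cycle 10: W0.I4
cycle 11: W0.I5
cycle 12: W0.I6
cycle 13: W1.I3
cycle 14: W1.I4
cycle 15: W1.I5
cycle 16: W1.I6
cycle 17: W0.I7
cycle 18: W1.I7

Answer: 19 cycles, utilization 16/19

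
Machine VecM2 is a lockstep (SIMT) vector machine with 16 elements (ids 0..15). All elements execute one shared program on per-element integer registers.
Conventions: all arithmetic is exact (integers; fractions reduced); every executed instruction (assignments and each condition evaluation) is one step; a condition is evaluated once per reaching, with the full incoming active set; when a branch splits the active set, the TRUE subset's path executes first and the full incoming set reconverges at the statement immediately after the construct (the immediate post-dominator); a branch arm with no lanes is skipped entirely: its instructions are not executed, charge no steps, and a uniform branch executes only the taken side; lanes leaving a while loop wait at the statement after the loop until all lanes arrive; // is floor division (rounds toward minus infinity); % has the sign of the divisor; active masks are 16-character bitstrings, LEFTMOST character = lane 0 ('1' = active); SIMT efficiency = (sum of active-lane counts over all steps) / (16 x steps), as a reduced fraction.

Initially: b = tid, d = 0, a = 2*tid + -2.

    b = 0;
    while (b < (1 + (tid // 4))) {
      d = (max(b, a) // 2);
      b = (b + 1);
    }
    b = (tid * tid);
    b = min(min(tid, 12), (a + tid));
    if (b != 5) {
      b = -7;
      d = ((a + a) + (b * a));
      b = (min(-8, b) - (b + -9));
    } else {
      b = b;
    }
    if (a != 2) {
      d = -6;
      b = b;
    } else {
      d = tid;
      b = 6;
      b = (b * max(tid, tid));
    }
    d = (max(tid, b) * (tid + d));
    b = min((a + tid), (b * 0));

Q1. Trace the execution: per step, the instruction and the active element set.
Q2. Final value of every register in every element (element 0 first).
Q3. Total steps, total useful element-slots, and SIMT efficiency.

step 0: b <- 0                       1111111111111111
step 1: eval (b < (1 + (tid // 4)))  1111111111111111
step 2: d <- (max(b, a) // 2)        1111111111111111
step 3: b <- (b + 1)                 1111111111111111
step 4: eval (b < (1 + (tid // 4)))  1111111111111111
step 5: d <- (max(b, a) // 2)        0000111111111111
step 6: b <- (b + 1)                 0000111111111111
step 7: eval (b < (1 + (tid // 4)))  0000111111111111
step 8: d <- (max(b, a) // 2)        0000000011111111
step 9: b <- (b + 1)                 0000000011111111
step 10: eval (b < (1 + (tid // 4)))  0000000011111111
step 11: d <- (max(b, a) // 2)        0000000000001111
step 12: b <- (b + 1)                 0000000000001111
step 13: eval (b < (1 + (tid // 4)))  0000000000001111
step 14: b <- (tid * tid)             1111111111111111
step 15: b <- min(min(tid, 12), (a + tid)) 1111111111111111
step 16: eval (b != 5)                1111111111111111
step 17: b <- -7                      1111101111111111
step 18: d <- ((a + a) + (b * a))     1111101111111111
step 19: b <- (min(-8, b) - (b + -9)) 1111101111111111
step 20: b <- b                       0000010000000000
step 21: eval (a != 2)                1111111111111111
step 22: d <- -6                      1101111111111111
step 23: b <- b                       1101111111111111
step 24: d <- tid                     0010000000000000
step 25: b <- 6                       0010000000000000
step 26: b <- (b * max(tid, tid))     0010000000000000
step 27: d <- (max(tid, b) * (tid + d)) 1111111111111111
step 28: b <- min((a + tid), (b * 0)) 1111111111111111

Answer: 29 steps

b: -2,0,0,0,0,0,0,0,0,0,0,0,0,0,0,0
d: -48,-40,48,-24,-16,-5,0,8,16,27,40,55,72,91,112,135
a: -2,0,2,4,6,8,10,12,14,16,18,20,22,24,26,28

steps = 29; useful = 327; efficiency = 327/464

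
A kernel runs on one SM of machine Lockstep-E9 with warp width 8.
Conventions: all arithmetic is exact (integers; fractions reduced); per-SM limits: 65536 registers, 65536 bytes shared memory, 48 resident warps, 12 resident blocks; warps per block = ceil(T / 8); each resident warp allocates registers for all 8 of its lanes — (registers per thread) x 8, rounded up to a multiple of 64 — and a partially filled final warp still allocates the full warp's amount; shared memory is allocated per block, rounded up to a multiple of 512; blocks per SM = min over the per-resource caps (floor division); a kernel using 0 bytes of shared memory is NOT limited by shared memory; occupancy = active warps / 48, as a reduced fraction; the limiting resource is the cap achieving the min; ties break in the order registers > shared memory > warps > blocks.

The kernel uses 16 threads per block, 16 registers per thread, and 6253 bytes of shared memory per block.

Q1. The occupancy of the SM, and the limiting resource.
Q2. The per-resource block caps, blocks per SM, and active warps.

Answer: occupancy 3/8, limited by shared memory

registers: 256 blocks
shared memory: 9 blocks
warps: 24 blocks
blocks: 12 blocks

Answer: 9 blocks, 18 active warps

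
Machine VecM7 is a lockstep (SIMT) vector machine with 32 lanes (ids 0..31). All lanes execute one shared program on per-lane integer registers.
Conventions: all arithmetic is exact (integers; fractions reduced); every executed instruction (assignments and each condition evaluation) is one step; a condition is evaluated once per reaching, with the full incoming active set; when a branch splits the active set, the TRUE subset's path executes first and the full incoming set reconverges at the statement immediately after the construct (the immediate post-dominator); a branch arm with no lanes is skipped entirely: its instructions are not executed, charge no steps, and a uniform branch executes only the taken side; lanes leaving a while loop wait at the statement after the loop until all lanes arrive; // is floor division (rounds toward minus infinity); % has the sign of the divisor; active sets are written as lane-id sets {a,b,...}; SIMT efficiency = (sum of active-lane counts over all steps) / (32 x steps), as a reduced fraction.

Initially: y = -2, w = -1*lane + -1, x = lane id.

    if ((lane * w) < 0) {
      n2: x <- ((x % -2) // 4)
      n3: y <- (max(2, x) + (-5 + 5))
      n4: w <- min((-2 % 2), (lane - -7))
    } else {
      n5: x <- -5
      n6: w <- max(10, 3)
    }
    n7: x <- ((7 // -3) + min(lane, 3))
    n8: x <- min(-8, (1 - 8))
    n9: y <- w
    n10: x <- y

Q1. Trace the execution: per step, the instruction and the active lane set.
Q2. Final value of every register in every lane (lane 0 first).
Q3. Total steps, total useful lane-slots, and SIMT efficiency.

step 0: eval ((lane * w) < 0)        {0,1,2,3,4,5,6,7,8,9,10,11,12,13,14,15,16,17,18,19,20,21,22,23,24,25,26,27,28,29,30,31}
step 1: x <- ((x % -2) // 4)         {1,2,3,4,5,6,7,8,9,10,11,12,13,14,15,16,17,18,19,20,21,22,23,24,25,26,27,28,29,30,31}
step 2: y <- (max(2, x) + (-5 + 5))  {1,2,3,4,5,6,7,8,9,10,11,12,13,14,15,16,17,18,19,20,21,22,23,24,25,26,27,28,29,30,31}
step 3: w <- min((-2 % 2), (lane - -7)) {1,2,3,4,5,6,7,8,9,10,11,12,13,14,15,16,17,18,19,20,21,22,23,24,25,26,27,28,29,30,31}
step 4: x <- -5                      {0}
step 5: w <- max(10, 3)              {0}
step 6: x <- ((7 // -3) + min(lane, 3)) {0,1,2,3,4,5,6,7,8,9,10,11,12,13,14,15,16,17,18,19,20,21,22,23,24,25,26,27,28,29,30,31}
step 7: x <- min(-8, (1 - 8))        {0,1,2,3,4,5,6,7,8,9,10,11,12,13,14,15,16,17,18,19,20,21,22,23,24,25,26,27,28,29,30,31}
step 8: y <- w                       {0,1,2,3,4,5,6,7,8,9,10,11,12,13,14,15,16,17,18,19,20,21,22,23,24,25,26,27,28,29,30,31}
step 9: x <- y                       {0,1,2,3,4,5,6,7,8,9,10,11,12,13,14,15,16,17,18,19,20,21,22,23,24,25,26,27,28,29,30,31}

Answer: 10 steps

y: 10,0,0,0,0,0,0,0,0,0,0,0,0,0,0,0,0,0,0,0,0,0,0,0,0,0,0,0,0,0,0,0
w: 10,0,0,0,0,0,0,0,0,0,0,0,0,0,0,0,0,0,0,0,0,0,0,0,0,0,0,0,0,0,0,0
x: 10,0,0,0,0,0,0,0,0,0,0,0,0,0,0,0,0,0,0,0,0,0,0,0,0,0,0,0,0,0,0,0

steps = 10; useful = 255; efficiency = 255/320 = 51/64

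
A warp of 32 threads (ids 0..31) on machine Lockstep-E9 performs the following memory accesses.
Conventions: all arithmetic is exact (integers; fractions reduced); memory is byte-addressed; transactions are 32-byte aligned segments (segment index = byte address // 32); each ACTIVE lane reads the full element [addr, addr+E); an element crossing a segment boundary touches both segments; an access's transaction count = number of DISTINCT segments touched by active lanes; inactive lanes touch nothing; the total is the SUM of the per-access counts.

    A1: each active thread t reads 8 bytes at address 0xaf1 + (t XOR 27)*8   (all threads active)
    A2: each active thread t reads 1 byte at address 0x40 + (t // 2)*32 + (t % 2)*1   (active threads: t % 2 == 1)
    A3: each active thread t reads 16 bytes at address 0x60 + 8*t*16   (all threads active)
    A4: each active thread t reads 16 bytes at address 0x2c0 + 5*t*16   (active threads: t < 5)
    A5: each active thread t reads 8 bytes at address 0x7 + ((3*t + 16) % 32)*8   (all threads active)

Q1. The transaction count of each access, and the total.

A1: 9 transactions
A2: 16 transactions
A3: 32 transactions
A4: 5 transactions
A5: 9 transactions

Answer: 9,16,32,5,9; total 71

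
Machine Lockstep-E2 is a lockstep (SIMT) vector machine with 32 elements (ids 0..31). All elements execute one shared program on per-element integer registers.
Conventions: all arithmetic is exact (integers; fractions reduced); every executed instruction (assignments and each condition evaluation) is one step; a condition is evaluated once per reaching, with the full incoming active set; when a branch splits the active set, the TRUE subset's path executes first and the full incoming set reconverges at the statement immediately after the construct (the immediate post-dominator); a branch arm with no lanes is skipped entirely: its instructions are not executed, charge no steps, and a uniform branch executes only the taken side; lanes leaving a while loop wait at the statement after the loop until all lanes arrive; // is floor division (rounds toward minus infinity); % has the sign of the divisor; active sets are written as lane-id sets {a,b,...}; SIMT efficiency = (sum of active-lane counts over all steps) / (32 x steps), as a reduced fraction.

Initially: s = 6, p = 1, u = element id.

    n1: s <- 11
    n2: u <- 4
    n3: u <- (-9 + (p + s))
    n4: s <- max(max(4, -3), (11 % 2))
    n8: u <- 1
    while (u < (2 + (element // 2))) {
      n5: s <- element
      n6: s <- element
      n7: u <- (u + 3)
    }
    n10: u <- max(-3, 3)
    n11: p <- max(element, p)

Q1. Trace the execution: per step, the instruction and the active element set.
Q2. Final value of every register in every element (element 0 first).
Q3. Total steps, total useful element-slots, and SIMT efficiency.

step 0: s <- 11                      {0,1,2,3,4,5,6,7,8,9,10,11,12,13,14,15,16,17,18,19,20,21,22,23,24,25,26,27,28,29,30,31}
step 1: u <- 4                       {0,1,2,3,4,5,6,7,8,9,10,11,12,13,14,15,16,17,18,19,20,21,22,23,24,25,26,27,28,29,30,31}
step 2: u <- (-9 + (p + s))          {0,1,2,3,4,5,6,7,8,9,10,11,12,13,14,15,16,17,18,19,20,21,22,23,24,25,26,27,28,29,30,31}
step 3: s <- max(max(4, -3), (11 % 2)) {0,1,2,3,4,5,6,7,8,9,10,11,12,13,14,15,16,17,18,19,20,21,22,23,24,25,26,27,28,29,30,31}
step 4: u <- 1                       {0,1,2,3,4,5,6,7,8,9,10,11,12,13,14,15,16,17,18,19,20,21,22,23,24,25,26,27,28,29,30,31}
step 5: eval (u < (2 + (element // 2))) {0,1,2,3,4,5,6,7,8,9,10,11,12,13,14,15,16,17,18,19,20,21,22,23,24,25,26,27,28,29,30,31}
step 6: s <- element                 {0,1,2,3,4,5,6,7,8,9,10,11,12,13,14,15,16,17,18,19,20,21,22,23,24,25,26,27,28,29,30,31}
step 7: s <- element                 {0,1,2,3,4,5,6,7,8,9,10,11,12,13,14,15,16,17,18,19,20,21,22,23,24,25,26,27,28,29,30,31}
step 8: u <- (u + 3)                 {0,1,2,3,4,5,6,7,8,9,10,11,12,13,14,15,16,17,18,19,20,21,22,23,24,25,26,27,28,29,30,31}
step 9: eval (u < (2 + (element // 2))) {0,1,2,3,4,5,6,7,8,9,10,11,12,13,14,15,16,17,18,19,20,21,22,23,24,25,26,27,28,29,30,31}
step 10: s <- element                 {6,7,8,9,10,11,12,13,14,15,16,17,18,19,20,21,22,23,24,25,26,27,28,29,30,31}
step 11: s <- element                 {6,7,8,9,10,11,12,13,14,15,16,17,18,19,20,21,22,23,24,25,26,27,28,29,30,31}
step 12: u <- (u + 3)                 {6,7,8,9,10,11,12,13,14,15,16,17,18,19,20,21,22,23,24,25,26,27,28,29,30,31}
step 13: eval (u < (2 + (element // 2))) {6,7,8,9,10,11,12,13,14,15,16,17,18,19,20,21,22,23,24,25,26,27,28,29,30,31}
step 14: s <- element                 {12,13,14,15,16,17,18,19,20,21,22,23,24,25,26,27,28,29,30,31}
step 15: s <- element                 {12,13,14,15,16,17,18,19,20,21,22,23,24,25,26,27,28,29,30,31}
step 16: u <- (u + 3)                 {12,13,14,15,16,17,18,19,20,21,22,23,24,25,26,27,28,29,30,31}
step 17: eval (u < (2 + (element // 2))) {12,13,14,15,16,17,18,19,20,21,22,23,24,25,26,27,28,29,30,31}
step 18: s <- element                 {18,19,20,21,22,23,24,25,26,27,28,29,30,31}
step 19: s <- element                 {18,19,20,21,22,23,24,25,26,27,28,29,30,31}
step 20: u <- (u + 3)                 {18,19,20,21,22,23,24,25,26,27,28,29,30,31}
step 21: eval (u < (2 + (element // 2))) {18,19,20,21,22,23,24,25,26,27,28,29,30,31}
step 22: s <- element                 {24,25,26,27,28,29,30,31}
step 23: s <- element                 {24,25,26,27,28,29,30,31}
step 24: u <- (u + 3)                 {24,25,26,27,28,29,30,31}
step 25: eval (u < (2 + (element // 2))) {24,25,26,27,28,29,30,31}
step 26: s <- element                 {30,31}
step 27: s <- element                 {30,31}
step 28: u <- (u + 3)                 {30,31}
step 29: eval (u < (2 + (element // 2))) {30,31}
step 30: u <- max(-3, 3)              {0,1,2,3,4,5,6,7,8,9,10,11,12,13,14,15,16,17,18,19,20,21,22,23,24,25,26,27,28,29,30,31}
step 31: p <- max(element, p)         {0,1,2,3,4,5,6,7,8,9,10,11,12,13,14,15,16,17,18,19,20,21,22,23,24,25,26,27,28,29,30,31}

Answer: 32 steps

s: 0,1,2,3,4,5,6,7,8,9,10,11,12,13,14,15,16,17,18,19,20,21,22,23,24,25,26,27,28,29,30,31
p: 1,1,2,3,4,5,6,7,8,9,10,11,12,13,14,15,16,17,18,19,20,21,22,23,24,25,26,27,28,29,30,31
u: 3,3,3,3,3,3,3,3,3,3,3,3,3,3,3,3,3,3,3,3,3,3,3,3,3,3,3,3,3,3,3,3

steps = 32; useful = 664; efficiency = 664/1024 = 83/128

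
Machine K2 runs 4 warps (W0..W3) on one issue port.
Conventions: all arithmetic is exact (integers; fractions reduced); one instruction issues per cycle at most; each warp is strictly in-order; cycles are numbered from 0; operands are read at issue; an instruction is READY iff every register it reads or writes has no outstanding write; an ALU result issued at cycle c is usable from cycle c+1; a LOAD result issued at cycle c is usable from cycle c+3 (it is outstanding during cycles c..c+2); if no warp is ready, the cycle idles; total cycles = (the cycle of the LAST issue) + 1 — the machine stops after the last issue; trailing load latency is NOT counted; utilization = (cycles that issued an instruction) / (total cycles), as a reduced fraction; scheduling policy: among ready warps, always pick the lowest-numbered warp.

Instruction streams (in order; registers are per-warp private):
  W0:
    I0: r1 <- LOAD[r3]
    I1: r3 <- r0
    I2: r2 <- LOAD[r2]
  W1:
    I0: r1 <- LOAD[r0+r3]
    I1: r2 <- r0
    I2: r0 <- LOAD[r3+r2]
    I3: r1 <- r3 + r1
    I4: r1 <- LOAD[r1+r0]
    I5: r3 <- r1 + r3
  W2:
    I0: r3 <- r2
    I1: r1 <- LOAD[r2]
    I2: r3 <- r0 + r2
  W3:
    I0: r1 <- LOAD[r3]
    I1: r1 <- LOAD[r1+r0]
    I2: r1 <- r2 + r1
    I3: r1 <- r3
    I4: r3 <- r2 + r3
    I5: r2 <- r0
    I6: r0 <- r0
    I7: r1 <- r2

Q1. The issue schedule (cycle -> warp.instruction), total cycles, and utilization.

cycle 0: W0.I0
cycle 1: W0.I1
cycle 2: W0.I2
cycle 3: W1.I0
cycle 4: W1.I1
cycle 5: W1.I2
cycle 6: W1.I3
cycle 7: W2.I0
cycle 8: W1.I4
cycle 9: W2.I1
cycle 10: W2.I2
cycle 11: W1.I5
cycle 12: W3.I0
cycle 13: idle
cycle 14: idle
cycle 15: W3.I1
cycle 16: idle
cycle 17: idle
cycle 18: W3.I2
cycle 19: W3.I3
cycle 20: W3.I4
cycle 21: W3.I5
cycle 22: W3.I6
cycle 23: W3.I7

Answer: 24 cycles, utilization 5/6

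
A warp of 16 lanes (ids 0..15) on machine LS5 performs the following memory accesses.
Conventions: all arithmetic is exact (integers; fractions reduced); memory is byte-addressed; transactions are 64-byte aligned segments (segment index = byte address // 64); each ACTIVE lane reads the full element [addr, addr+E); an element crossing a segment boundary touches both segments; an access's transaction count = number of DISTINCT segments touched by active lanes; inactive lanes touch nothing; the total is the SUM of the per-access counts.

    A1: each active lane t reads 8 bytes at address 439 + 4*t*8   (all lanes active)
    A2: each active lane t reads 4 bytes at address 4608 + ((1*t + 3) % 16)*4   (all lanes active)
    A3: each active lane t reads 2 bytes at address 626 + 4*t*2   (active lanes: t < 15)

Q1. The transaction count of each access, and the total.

A1: 9 transactions
A2: 1 transaction
A3: 3 transactions

Answer: 9,1,3; total 13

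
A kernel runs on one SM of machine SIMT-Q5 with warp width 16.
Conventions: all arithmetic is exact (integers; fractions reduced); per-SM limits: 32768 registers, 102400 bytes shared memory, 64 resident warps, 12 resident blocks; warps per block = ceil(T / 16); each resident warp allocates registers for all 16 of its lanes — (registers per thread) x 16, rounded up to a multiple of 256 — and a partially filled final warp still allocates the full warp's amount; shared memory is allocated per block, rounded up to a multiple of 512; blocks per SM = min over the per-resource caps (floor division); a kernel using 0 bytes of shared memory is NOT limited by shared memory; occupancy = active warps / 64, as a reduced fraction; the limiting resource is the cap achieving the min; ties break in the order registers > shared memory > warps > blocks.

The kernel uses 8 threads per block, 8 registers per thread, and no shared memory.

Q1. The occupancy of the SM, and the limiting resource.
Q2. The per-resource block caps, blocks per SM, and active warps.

Answer: occupancy 3/16, limited by blocks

registers: 128 blocks
shared memory: no limit (kernel uses none)
warps: 64 blocks
blocks: 12 blocks

Answer: 12 blocks, 12 active warps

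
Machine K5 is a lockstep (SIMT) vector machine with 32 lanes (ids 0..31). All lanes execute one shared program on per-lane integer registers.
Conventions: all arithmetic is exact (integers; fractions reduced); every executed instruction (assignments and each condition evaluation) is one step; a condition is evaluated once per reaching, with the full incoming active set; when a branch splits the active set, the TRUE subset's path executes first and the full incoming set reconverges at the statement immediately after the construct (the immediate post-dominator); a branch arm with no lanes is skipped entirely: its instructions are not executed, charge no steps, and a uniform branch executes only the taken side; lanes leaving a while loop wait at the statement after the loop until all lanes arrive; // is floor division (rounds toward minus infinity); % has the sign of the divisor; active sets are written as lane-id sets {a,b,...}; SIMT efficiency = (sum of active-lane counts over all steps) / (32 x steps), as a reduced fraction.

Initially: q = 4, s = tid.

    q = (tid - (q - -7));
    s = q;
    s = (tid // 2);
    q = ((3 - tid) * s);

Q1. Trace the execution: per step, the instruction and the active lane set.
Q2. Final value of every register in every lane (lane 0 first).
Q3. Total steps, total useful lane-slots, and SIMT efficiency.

step 0: q <- (tid - (q - -7))        {0,1,2,3,4,5,6,7,8,9,10,11,12,13,14,15,16,17,18,19,20,21,22,23,24,25,26,27,28,29,30,31}
step 1: s <- q                       {0,1,2,3,4,5,6,7,8,9,10,11,12,13,14,15,16,17,18,19,20,21,22,23,24,25,26,27,28,29,30,31}
step 2: s <- (tid // 2)              {0,1,2,3,4,5,6,7,8,9,10,11,12,13,14,15,16,17,18,19,20,21,22,23,24,25,26,27,28,29,30,31}
step 3: q <- ((3 - tid) * s)         {0,1,2,3,4,5,6,7,8,9,10,11,12,13,14,15,16,17,18,19,20,21,22,23,24,25,26,27,28,29,30,31}

Answer: 4 steps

q: 0,0,1,0,-2,-4,-9,-12,-20,-24,-35,-40,-54,-60,-77,-84,-104,-112,-135,-144,-170,-180,-209,-220,-252,-264,-299,-312,-350,-364,-405,-420
s: 0,0,1,1,2,2,3,3,4,4,5,5,6,6,7,7,8,8,9,9,10,10,11,11,12,12,13,13,14,14,15,15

steps = 4; useful = 128; efficiency = 128/128 = 1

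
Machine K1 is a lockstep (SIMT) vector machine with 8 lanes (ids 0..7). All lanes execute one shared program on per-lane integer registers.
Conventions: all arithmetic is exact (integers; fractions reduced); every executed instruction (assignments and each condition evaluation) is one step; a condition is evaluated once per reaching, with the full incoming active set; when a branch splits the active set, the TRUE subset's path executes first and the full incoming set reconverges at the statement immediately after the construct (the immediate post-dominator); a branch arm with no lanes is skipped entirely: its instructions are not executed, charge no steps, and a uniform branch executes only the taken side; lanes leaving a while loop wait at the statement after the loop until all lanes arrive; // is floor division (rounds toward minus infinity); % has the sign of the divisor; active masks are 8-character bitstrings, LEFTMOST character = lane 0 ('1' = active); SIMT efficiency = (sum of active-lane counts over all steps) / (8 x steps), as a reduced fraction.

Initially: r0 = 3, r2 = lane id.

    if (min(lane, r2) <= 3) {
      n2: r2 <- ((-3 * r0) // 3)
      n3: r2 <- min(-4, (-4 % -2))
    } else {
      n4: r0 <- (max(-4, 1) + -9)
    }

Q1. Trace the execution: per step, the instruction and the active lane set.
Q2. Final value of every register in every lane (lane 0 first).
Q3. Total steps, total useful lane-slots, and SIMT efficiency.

step 0: eval (min(lane, r2) <= 3)    11111111
step 1: r2 <- ((-3 * r0) // 3)       11110000
step 2: r2 <- min(-4, (-4 % -2))     11110000
step 3: r0 <- (max(-4, 1) + -9)      00001111

Answer: 4 steps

r0: 3,3,3,3,-8,-8,-8,-8
r2: -4,-4,-4,-4,4,5,6,7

steps = 4; useful = 20; efficiency = 20/32 = 5/8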